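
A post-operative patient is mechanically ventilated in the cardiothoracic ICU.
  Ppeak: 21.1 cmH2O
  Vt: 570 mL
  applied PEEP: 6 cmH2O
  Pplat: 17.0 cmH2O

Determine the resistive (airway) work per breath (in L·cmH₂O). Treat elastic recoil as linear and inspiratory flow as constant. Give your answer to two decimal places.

2.34

With constant inspiratory flow the resistive pressure is constant at PIP − Pplat = 21.1 − 17.0 = 4.1 cmH2O, so resistive work = 4.1 × 0.570 = 2.337 L·cmH2O.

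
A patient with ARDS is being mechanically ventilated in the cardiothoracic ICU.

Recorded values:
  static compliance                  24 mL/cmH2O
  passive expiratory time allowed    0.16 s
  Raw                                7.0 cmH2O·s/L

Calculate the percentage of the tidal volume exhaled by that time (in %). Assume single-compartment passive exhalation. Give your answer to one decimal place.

τ = R × C = 7.0 × 24 mL/cmH2O = 7.0 × 0.024 L/cmH2O = 0.168 s.
Passive exhalation: V(t)/V₀ = e^(−t/τ) = e^(−0.16/0.168) = 0.3858.
Fraction exhaled = 1 − 0.3858 = 0.6142 → 61.42%.

61.4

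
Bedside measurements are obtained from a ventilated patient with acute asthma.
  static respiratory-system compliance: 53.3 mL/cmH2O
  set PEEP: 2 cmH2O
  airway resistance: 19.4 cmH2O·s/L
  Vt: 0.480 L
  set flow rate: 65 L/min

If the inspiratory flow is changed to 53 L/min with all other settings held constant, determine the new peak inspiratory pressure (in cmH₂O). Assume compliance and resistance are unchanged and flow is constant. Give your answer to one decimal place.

28.1

Flow: 65 L/min ÷ 60 = 1.0833 L/s.
New flow: 53 L/min ÷ 60 = 0.8833 L/s.
PIP = Vt/C + R·V̇ + PEEP (constant-flow equation of motion).
Only the resistive term changes: ΔPIP = R × ΔV̇ = 19.4 × (0.8833 − 1.0833) = 19.4 × -0.2 = -3.88 cmH2O.
Original PIP = 480/53.3 + 19.4×1.0833 + 2 = 32.022 cmH2O; new PIP = 32.022 + (-3.88) = 28.142 cmH2O.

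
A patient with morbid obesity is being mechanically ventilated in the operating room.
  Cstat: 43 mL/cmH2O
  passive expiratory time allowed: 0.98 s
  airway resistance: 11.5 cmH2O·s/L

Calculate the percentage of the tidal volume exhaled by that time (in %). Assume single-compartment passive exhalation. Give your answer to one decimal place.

τ = R × C = 11.5 × 43 mL/cmH2O = 11.5 × 0.043 L/cmH2O = 0.4945 s.
Passive exhalation: V(t)/V₀ = e^(−t/τ) = e^(−0.98/0.4945) = 0.1378.
Fraction exhaled = 1 − 0.1378 = 0.8622 → 86.22%.

86.2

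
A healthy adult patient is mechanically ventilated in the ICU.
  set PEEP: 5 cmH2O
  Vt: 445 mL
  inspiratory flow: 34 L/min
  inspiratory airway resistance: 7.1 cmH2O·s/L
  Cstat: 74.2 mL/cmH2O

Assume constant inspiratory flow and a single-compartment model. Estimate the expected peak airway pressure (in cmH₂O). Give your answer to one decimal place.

Flow: 34 L/min ÷ 60 = 0.5667 L/s.
Equation of motion (constant flow): PIP = Vt/C + R·V̇ + PEEP.
PIP = 445/74.2 + 7.1×0.5667 + 5 = 5.997 + 4.024 + 5 = 15.021 cmH2O.

15.0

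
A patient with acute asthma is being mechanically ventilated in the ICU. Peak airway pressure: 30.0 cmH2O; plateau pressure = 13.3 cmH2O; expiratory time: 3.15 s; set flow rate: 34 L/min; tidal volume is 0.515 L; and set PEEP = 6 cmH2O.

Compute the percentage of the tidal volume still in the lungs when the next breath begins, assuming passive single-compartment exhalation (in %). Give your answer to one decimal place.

22.0

Flow: 34 L/min ÷ 60 = 0.5667 L/s.
R = (PIP − Pplat)/V̇ = (30.0 − 13.3) / 0.5667 = 16.7/0.5667 = 29.469 cmH2O·s/L.
C = Vt/(Pplat − PEEP) = 515.0 / (13.3 − 6) = 515.0/7.3 = 70.548 mL/cmH2O.
τ = R × C = 29.469 × 0.07055 L/cmH2O = 2.079 s.
Fraction remaining at end-expiration = e^(−Te/τ) = e^(−3.15/2.079) = 0.2198 → 21.98%.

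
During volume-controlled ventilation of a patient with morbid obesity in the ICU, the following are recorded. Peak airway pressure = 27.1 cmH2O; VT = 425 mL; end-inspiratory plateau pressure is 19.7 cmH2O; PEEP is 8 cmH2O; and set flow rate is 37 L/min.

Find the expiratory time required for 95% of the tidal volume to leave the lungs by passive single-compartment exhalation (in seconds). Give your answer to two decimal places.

1.31

Flow: 37 L/min ÷ 60 = 0.6167 L/s.
R = (PIP − Pplat)/V̇ = (27.1 − 19.7) / 0.6167 = 7.4/0.6167 = 11.999 cmH2O·s/L.
C = Vt/(Pplat − PEEP) = 425.0 / (19.7 − 8) = 425.0/11.7 = 36.325 mL/cmH2O.
τ = R × C = 11.999 × 0.03633 L/cmH2O = 0.4359 s.
t = −τ·ln(1 − 0.95) = −0.4359·ln(0.05) = 1.306 s.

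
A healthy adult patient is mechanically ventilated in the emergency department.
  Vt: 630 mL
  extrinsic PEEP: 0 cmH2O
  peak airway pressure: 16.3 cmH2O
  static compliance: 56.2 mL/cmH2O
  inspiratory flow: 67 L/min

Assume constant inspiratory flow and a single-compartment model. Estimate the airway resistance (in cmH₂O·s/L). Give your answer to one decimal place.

4.6

Flow: 67 L/min ÷ 60 = 1.1167 L/s.
Equation of motion (constant flow): PIP = Vt/C + R·V̇ + PEEP.
R·V̇ = PIP − Vt/C − PEEP = 16.3 − 630/56.2 − 0 = 16.3 − 11.21 − 0 = 5.09 cmH2O.
R = 5.09 / 1.1167 = 4.558 cmH2O·s/L.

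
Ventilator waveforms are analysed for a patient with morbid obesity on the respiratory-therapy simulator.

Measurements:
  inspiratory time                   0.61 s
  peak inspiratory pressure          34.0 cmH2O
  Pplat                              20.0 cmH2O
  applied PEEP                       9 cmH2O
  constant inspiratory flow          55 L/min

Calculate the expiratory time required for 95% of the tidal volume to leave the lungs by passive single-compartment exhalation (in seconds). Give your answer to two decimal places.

2.33

Flow: 55 L/min ÷ 60 = 0.9167 L/s.
Vt = flow × Ti = 0.9167 L/s × 0.61 s × 1000 mL/L = 559.19 mL.
R = (PIP − Pplat)/V̇ = (34.0 − 20.0) / 0.9167 = 14.0/0.9167 = 15.272 cmH2O·s/L.
C = Vt/(Pplat − PEEP) = 559.19 / (20.0 − 9) = 559.19/11.0 = 50.835 mL/cmH2O.
τ = R × C = 15.272 × 0.05084 L/cmH2O = 0.7764 s.
t = −τ·ln(1 − 0.95) = −0.7764·ln(0.05) = 2.326 s.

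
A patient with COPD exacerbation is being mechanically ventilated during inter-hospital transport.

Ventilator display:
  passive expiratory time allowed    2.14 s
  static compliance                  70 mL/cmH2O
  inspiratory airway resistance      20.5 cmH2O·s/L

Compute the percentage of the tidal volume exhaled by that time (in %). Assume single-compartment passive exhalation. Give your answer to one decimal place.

τ = R × C = 20.5 × 70 mL/cmH2O = 20.5 × 0.070 L/cmH2O = 1.435 s.
Passive exhalation: V(t)/V₀ = e^(−t/τ) = e^(−2.14/1.435) = 0.2251.
Fraction exhaled = 1 − 0.2251 = 0.7749 → 77.49%.

77.5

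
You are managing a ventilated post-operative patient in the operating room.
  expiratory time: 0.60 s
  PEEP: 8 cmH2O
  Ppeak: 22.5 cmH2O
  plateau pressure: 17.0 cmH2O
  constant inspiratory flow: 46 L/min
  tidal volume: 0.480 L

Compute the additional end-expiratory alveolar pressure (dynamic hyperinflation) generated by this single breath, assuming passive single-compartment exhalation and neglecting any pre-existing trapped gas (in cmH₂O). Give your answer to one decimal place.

1.9

Flow: 46 L/min ÷ 60 = 0.7667 L/s.
R = (PIP − Pplat)/V̇ = (22.5 − 17.0) / 0.7667 = 5.5/0.7667 = 7.174 cmH2O·s/L.
C = Vt/(Pplat − PEEP) = 480.0 / (17.0 − 8) = 480.0/9.0 = 53.333 mL/cmH2O.
τ = R × C = 7.174 × 0.05333 L/cmH2O = 0.3826 s.
Fraction remaining = e^(−Te/τ) = e^(−0.60/0.3826) = 0.2084; trapped volume = 480.0 × 0.2084 = 100.03 mL.
Additional alveolar pressure from trapping ≈ V_trapped / C = 100.03 / 53.333 = 1.876 cmH2O.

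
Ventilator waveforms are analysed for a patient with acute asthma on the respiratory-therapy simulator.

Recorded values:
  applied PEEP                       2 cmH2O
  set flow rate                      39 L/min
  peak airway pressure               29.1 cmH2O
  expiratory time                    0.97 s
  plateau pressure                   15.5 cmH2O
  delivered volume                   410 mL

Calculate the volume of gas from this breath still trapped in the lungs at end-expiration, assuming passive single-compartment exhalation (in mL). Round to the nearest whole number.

Flow: 39 L/min ÷ 60 = 0.65 L/s.
R = (PIP − Pplat)/V̇ = (29.1 − 15.5) / 0.65 = 13.6/0.65 = 20.923 cmH2O·s/L.
C = Vt/(Pplat − PEEP) = 410.0 / (15.5 − 2) = 410.0/13.5 = 30.37 mL/cmH2O.
τ = R × C = 20.923 × 0.03037 L/cmH2O = 0.6354 s.
Fraction remaining = e^(−Te/τ) = e^(−0.97/0.6354) = 0.2173.
Trapped volume = 410.0 × 0.2173 = 89.093 mL.

89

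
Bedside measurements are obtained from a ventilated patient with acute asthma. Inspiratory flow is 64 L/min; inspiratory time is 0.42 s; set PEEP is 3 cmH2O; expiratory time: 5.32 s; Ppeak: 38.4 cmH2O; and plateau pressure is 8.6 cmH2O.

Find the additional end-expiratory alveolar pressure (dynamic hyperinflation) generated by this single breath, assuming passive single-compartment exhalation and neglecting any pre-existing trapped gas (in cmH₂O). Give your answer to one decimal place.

0.5

Flow: 64 L/min ÷ 60 = 1.0667 L/s.
Vt = flow × Ti = 1.0667 L/s × 0.42 s × 1000 mL/L = 448.01 mL.
R = (PIP − Pplat)/V̇ = (38.4 − 8.6) / 1.0667 = 29.8/1.0667 = 27.937 cmH2O·s/L.
C = Vt/(Pplat − PEEP) = 448.01 / (8.6 − 3) = 448.01/5.6 = 80.002 mL/cmH2O.
τ = R × C = 27.937 × 0.08 L/cmH2O = 2.235 s.
Fraction remaining = e^(−Te/τ) = e^(−5.32/2.235) = 0.09252; trapped volume = 448.01 × 0.09252 = 41.45 mL.
Additional alveolar pressure from trapping ≈ V_trapped / C = 41.45 / 80.002 = 0.5181 cmH2O.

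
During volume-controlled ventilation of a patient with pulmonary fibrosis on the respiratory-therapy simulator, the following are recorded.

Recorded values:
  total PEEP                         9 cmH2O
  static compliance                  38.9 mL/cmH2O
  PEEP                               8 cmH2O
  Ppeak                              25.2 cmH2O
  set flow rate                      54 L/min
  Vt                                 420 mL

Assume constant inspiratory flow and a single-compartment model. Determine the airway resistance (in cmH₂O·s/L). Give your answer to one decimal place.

6.0

Flow: 54 L/min ÷ 60 = 0.9 L/s.
Total PEEP = 9 cmH2O (set 8 + intrinsic 1); this is the baseline alveolar pressure.
Equation of motion (constant flow): PIP = Vt/C + R·V̇ + PEEP.
R·V̇ = PIP − Vt/C − PEEP = 25.2 − 420/38.9 − 9 = 25.2 − 10.797 − 9 = 5.403 cmH2O.
R = 5.403 / 0.9 = 6.003 cmH2O·s/L.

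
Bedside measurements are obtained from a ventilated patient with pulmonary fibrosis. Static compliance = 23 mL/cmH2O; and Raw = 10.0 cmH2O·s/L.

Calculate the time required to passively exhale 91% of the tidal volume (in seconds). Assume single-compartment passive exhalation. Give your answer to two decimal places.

0.55

τ = R × C = 10.0 × 23 mL/cmH2O = 10.0 × 0.023 L/cmH2O = 0.23 s.
Exhaled fraction f = 1 − e^(−t/τ) → t = −τ·ln(1 − f) = −0.23·ln(0.09) = 0.5538 s.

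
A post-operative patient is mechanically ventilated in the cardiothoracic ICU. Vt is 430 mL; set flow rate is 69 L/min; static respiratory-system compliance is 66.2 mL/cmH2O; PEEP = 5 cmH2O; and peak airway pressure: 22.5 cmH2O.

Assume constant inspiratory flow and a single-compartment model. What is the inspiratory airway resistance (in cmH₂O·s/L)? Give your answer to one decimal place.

Flow: 69 L/min ÷ 60 = 1.15 L/s.
Equation of motion (constant flow): PIP = Vt/C + R·V̇ + PEEP.
R·V̇ = PIP − Vt/C − PEEP = 22.5 − 430/66.2 − 5 = 22.5 − 6.495 − 5 = 11.005 cmH2O.
R = 11.005 / 1.15 = 9.57 cmH2O·s/L.

9.6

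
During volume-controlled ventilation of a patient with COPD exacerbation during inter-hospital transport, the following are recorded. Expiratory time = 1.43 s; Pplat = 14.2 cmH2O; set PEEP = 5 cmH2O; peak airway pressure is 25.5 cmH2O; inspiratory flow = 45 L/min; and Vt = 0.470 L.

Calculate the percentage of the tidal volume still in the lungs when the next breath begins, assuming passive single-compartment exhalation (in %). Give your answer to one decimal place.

15.6

Flow: 45 L/min ÷ 60 = 0.75 L/s.
R = (PIP − Pplat)/V̇ = (25.5 − 14.2) / 0.75 = 11.3/0.75 = 15.067 cmH2O·s/L.
C = Vt/(Pplat − PEEP) = 470.0 / (14.2 − 5) = 470.0/9.2 = 51.087 mL/cmH2O.
τ = R × C = 15.067 × 0.05109 L/cmH2O = 0.7698 s.
Fraction remaining at end-expiration = e^(−Te/τ) = e^(−1.43/0.7698) = 0.156 → 15.6%.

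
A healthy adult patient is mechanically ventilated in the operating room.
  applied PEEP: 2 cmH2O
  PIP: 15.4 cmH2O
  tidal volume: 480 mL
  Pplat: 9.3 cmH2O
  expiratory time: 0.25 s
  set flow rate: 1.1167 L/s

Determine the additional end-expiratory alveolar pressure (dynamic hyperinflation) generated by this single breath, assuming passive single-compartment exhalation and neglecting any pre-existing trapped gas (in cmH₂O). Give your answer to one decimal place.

3.6

R = (PIP − Pplat)/V̇ = (15.4 − 9.3) / 1.1167 = 6.1/1.1167 = 5.463 cmH2O·s/L.
C = Vt/(Pplat − PEEP) = 480.0 / (9.3 − 2) = 480.0/7.3 = 65.753 mL/cmH2O.
τ = R × C = 5.463 × 0.06575 L/cmH2O = 0.3592 s.
Fraction remaining = e^(−Te/τ) = e^(−0.25/0.3592) = 0.4986; trapped volume = 480.0 × 0.4986 = 239.33 mL.
Additional alveolar pressure from trapping ≈ V_trapped / C = 239.33 / 65.753 = 3.64 cmH2O.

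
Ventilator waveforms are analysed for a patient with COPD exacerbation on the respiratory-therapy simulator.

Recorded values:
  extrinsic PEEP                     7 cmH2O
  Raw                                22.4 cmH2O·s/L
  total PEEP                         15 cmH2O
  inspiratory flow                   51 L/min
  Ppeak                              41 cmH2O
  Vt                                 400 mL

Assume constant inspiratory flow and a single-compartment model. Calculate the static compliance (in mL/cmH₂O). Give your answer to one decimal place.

Flow: 51 L/min ÷ 60 = 0.85 L/s.
Total PEEP = 15 cmH2O (set 7 + intrinsic 8); this is the baseline alveolar pressure.
Equation of motion (constant flow): PIP = Vt/C + R·V̇ + PEEP.
Vt/C = PIP − R·V̇ − PEEP = 41 − 22.4×0.85 − 15 = 41 − 19.04 − 15 = 6.96 cmH2O.
C = Vt / 6.96 = 400 / 6.96 = 57.471 mL/cmH2O.

57.5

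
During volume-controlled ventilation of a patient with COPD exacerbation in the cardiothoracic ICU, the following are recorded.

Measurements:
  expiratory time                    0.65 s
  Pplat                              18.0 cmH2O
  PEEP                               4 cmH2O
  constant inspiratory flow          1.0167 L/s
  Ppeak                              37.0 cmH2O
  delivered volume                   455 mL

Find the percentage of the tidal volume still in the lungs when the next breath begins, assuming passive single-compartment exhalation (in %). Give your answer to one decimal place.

34.3

R = (PIP − Pplat)/V̇ = (37.0 − 18.0) / 1.0167 = 19.0/1.0167 = 18.688 cmH2O·s/L.
C = Vt/(Pplat − PEEP) = 455.0 / (18.0 − 4) = 455.0/14.0 = 32.5 mL/cmH2O.
τ = R × C = 18.688 × 0.0325 L/cmH2O = 0.6074 s.
Fraction remaining at end-expiration = e^(−Te/τ) = e^(−0.65/0.6074) = 0.343 → 34.3%.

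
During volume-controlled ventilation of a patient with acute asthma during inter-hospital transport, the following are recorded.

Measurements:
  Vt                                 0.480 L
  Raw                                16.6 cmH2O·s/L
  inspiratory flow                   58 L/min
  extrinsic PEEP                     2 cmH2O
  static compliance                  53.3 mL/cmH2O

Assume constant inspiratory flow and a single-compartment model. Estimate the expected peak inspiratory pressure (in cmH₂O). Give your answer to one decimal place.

27.1

Flow: 58 L/min ÷ 60 = 0.9667 L/s.
Equation of motion (constant flow): PIP = Vt/C + R·V̇ + PEEP.
PIP = 480/53.3 + 16.6×0.9667 + 2 = 9.006 + 16.047 + 2 = 27.053 cmH2O.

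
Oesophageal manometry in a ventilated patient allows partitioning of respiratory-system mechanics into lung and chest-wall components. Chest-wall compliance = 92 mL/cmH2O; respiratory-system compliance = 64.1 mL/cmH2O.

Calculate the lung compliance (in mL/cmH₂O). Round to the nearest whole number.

211

1/CL = 1/Crs − 1/Ccw.
1/CL = 1/64.1 − 1/92 = 0.004731.
CL = 211.37 mL/cmH2O.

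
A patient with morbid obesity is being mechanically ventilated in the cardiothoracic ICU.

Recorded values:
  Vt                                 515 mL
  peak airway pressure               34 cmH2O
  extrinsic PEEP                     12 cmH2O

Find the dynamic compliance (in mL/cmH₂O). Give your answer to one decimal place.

Dynamic compliance = Vt / (PIP − PEEP) = 515 / (34 − 12) = 515 / 22.0 = 23.409 mL/cmH2O.

23.4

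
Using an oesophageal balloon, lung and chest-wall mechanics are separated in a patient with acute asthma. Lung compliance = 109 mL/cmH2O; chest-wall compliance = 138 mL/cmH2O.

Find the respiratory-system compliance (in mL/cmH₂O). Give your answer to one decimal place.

Lung and chest wall are elastances in series: 1/Crs = 1/CL + 1/Ccw.
1/Crs = 1/109 + 1/138 = 0.01642.
Crs = 60.901 mL/cmH2O.

60.9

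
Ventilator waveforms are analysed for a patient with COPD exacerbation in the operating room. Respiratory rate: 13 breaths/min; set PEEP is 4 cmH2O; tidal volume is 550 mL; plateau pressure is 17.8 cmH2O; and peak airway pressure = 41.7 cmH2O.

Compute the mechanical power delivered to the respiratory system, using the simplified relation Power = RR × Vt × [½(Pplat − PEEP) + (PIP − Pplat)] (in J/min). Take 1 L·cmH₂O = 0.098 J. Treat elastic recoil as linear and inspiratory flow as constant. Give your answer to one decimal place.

21.6

Per-breath work = Vt × [½(Pplat−PEEP) + (PIP−Pplat)] = 0.550 × [0.5×13.8 + 23.9] = 0.550 × 30.8 = 16.94 L·cmH2O.
Power = 13 × 16.94 = 220.22 L·cmH2O/min.
× 0.098 J/(L·cmH2O) → 21.582 J/min.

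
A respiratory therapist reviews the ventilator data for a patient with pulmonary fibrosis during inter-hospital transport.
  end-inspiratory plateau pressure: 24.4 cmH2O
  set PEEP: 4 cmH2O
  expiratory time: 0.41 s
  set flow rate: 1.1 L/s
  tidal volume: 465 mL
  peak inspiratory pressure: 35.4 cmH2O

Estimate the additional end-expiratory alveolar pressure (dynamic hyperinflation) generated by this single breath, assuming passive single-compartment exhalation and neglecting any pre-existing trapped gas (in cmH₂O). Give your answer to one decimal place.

3.4

R = (PIP − Pplat)/V̇ = (35.4 − 24.4) / 1.1 = 11.0/1.1 = 10.0 cmH2O·s/L.
C = Vt/(Pplat − PEEP) = 465.0 / (24.4 − 4) = 465.0/20.4 = 22.794 mL/cmH2O.
τ = R × C = 10.0 × 0.02279 L/cmH2O = 0.2279 s.
Fraction remaining = e^(−Te/τ) = e^(−0.41/0.2279) = 0.1655; trapped volume = 465.0 × 0.1655 = 76.958 mL.
Additional alveolar pressure from trapping ≈ V_trapped / C = 76.958 / 22.794 = 3.376 cmH2O.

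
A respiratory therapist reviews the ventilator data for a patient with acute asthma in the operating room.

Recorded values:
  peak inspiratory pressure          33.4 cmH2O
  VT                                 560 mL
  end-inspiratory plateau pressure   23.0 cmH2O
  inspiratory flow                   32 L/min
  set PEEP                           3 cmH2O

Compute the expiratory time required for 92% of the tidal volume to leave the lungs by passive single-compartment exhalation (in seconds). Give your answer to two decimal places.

Flow: 32 L/min ÷ 60 = 0.5333 L/s.
R = (PIP − Pplat)/V̇ = (33.4 − 23.0) / 0.5333 = 10.4/0.5333 = 19.501 cmH2O·s/L.
C = Vt/(Pplat − PEEP) = 560.0 / (23.0 − 3) = 560.0/20.0 = 28.0 mL/cmH2O.
τ = R × C = 19.501 × 0.028 L/cmH2O = 0.546 s.
t = −τ·ln(1 − 0.92) = −0.546·ln(0.08) = 1.379 s.

1.38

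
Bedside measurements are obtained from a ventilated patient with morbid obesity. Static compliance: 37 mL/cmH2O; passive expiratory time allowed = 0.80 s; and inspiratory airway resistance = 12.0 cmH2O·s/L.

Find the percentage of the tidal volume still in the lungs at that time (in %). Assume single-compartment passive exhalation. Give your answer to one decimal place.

16.5

τ = R × C = 12.0 × 37 mL/cmH2O = 12.0 × 0.037 L/cmH2O = 0.444 s.
Passive exhalation: V(t)/V₀ = e^(−t/τ) = e^(−0.80/0.444) = 0.165.
Fraction remaining = 0.165 → 16.5%.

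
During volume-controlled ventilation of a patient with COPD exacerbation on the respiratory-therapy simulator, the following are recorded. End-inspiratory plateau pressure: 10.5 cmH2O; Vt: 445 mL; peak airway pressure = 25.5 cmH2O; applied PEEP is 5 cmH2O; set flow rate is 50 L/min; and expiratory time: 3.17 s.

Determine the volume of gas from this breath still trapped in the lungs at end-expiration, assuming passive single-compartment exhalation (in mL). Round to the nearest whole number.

Flow: 50 L/min ÷ 60 = 0.8333 L/s.
R = (PIP − Pplat)/V̇ = (25.5 − 10.5) / 0.8333 = 15.0/0.8333 = 18.001 cmH2O·s/L.
C = Vt/(Pplat − PEEP) = 445.0 / (10.5 − 5) = 445.0/5.5 = 80.909 mL/cmH2O.
τ = R × C = 18.001 × 0.08091 L/cmH2O = 1.456 s.
Fraction remaining = e^(−Te/τ) = e^(−3.17/1.456) = 0.1134.
Trapped volume = 445.0 × 0.1134 = 50.463 mL.

50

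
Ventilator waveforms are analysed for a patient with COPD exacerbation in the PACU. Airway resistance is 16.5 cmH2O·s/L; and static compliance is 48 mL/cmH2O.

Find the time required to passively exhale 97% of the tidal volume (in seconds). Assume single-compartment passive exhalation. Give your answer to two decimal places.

τ = R × C = 16.5 × 48 mL/cmH2O = 16.5 × 0.048 L/cmH2O = 0.792 s.
Exhaled fraction f = 1 − e^(−t/τ) → t = −τ·ln(1 − f) = −0.792·ln(0.03) = 2.777 s.

2.78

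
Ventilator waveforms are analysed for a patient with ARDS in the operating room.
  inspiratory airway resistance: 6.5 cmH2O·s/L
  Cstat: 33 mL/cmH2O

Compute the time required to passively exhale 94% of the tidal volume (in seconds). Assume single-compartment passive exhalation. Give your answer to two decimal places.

0.60

τ = R × C = 6.5 × 33 mL/cmH2O = 6.5 × 0.033 L/cmH2O = 0.2145 s.
Exhaled fraction f = 1 − e^(−t/τ) → t = −τ·ln(1 − f) = −0.2145·ln(0.06) = 0.6035 s.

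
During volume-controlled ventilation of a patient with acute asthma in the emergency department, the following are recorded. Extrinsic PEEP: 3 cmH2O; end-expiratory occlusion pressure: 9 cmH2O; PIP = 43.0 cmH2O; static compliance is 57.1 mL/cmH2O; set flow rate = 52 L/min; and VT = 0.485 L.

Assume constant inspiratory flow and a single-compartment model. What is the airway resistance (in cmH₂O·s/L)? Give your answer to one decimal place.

Flow: 52 L/min ÷ 60 = 0.8667 L/s.
Total PEEP = 9 cmH2O (set 3 + intrinsic 6); this is the baseline alveolar pressure.
Equation of motion (constant flow): PIP = Vt/C + R·V̇ + PEEP.
R·V̇ = PIP − Vt/C − PEEP = 43.0 − 485/57.1 − 9 = 43.0 − 8.494 − 9 = 25.506 cmH2O.
R = 25.506 / 0.8667 = 29.429 cmH2O·s/L.

29.4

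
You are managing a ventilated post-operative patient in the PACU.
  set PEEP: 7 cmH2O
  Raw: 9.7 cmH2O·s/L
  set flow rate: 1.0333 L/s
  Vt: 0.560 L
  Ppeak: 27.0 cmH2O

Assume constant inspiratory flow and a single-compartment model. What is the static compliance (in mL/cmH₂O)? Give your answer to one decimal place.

Equation of motion (constant flow): PIP = Vt/C + R·V̇ + PEEP.
Vt/C = PIP − R·V̇ − PEEP = 27.0 − 9.7×1.0333 − 7 = 27.0 − 10.023 − 7 = 9.977 cmH2O.
C = Vt / 9.977 = 560 / 9.977 = 56.129 mL/cmH2O.

56.1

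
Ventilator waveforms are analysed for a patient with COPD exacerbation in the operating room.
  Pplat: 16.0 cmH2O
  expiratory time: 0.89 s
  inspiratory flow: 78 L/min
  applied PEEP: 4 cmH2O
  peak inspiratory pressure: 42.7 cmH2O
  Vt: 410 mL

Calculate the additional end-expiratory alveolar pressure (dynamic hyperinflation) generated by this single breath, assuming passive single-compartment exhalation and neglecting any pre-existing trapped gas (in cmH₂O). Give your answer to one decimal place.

3.4

Flow: 78 L/min ÷ 60 = 1.3 L/s.
R = (PIP − Pplat)/V̇ = (42.7 − 16.0) / 1.3 = 26.7/1.3 = 20.538 cmH2O·s/L.
C = Vt/(Pplat − PEEP) = 410.0 / (16.0 − 4) = 410.0/12.0 = 34.167 mL/cmH2O.
τ = R × C = 20.538 × 0.03417 L/cmH2O = 0.7018 s.
Fraction remaining = e^(−Te/τ) = e^(−0.89/0.7018) = 0.2813; trapped volume = 410.0 × 0.2813 = 115.33 mL.
Additional alveolar pressure from trapping ≈ V_trapped / C = 115.33 / 34.167 = 3.375 cmH2O.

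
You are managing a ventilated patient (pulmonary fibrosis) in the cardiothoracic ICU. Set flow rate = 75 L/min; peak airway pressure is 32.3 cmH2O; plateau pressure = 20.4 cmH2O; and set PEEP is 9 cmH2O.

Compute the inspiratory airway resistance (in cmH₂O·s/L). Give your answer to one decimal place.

Flow: 75 L/min ÷ 60 = 1.25 L/s.
Raw = (PIP − Pplat) / flow = (32.3 − 20.4) / 1.25 = 11.9 / 1.25 = 9.52 cmH2O·s/L.

9.5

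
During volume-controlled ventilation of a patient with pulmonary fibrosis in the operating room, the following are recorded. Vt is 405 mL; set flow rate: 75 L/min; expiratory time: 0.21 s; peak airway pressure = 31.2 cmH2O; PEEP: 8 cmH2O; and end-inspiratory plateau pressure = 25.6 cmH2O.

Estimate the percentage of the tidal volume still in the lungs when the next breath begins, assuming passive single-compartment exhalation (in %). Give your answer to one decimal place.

Flow: 75 L/min ÷ 60 = 1.25 L/s.
R = (PIP − Pplat)/V̇ = (31.2 − 25.6) / 1.25 = 5.6/1.25 = 4.48 cmH2O·s/L.
C = Vt/(Pplat − PEEP) = 405.0 / (25.6 − 8) = 405.0/17.6 = 23.011 mL/cmH2O.
τ = R × C = 4.48 × 0.02301 L/cmH2O = 0.1031 s.
Fraction remaining at end-expiration = e^(−Te/τ) = e^(−0.21/0.1031) = 0.1304 → 13.04%.

13.0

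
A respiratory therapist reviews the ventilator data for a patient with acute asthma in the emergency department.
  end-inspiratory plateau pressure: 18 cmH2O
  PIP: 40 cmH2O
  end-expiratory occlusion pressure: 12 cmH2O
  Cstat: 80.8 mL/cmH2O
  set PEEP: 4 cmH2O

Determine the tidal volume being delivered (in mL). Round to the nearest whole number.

485

End-expiratory occlusion gives total PEEP = 12 cmH2O (intrinsic PEEP = 12 − 4 = 8). Use total PEEP for the elastic gradient.
Vt = Cstat × (Pplat − PEEPtotal) = 80.8 × (18 − 12) = 80.8 × 6.0 = 484.8 mL.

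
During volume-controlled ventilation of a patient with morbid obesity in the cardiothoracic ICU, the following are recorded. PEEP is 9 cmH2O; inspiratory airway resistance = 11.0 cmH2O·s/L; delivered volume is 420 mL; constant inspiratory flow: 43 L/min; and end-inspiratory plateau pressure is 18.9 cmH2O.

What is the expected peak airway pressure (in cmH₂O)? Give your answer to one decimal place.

Flow: 43 L/min ÷ 60 = 0.7167 L/s.
PIP = Pplat + Raw × flow = 18.9 + 11.0 × 0.7167 = 18.9 + 7.884 = 26.784 cmH2O.

26.8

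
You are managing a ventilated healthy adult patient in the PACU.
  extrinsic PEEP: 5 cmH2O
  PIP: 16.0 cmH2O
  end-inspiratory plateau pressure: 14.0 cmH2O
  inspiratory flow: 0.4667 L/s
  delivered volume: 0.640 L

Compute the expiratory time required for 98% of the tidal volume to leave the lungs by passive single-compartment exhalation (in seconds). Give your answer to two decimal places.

1.19

R = (PIP − Pplat)/V̇ = (16.0 − 14.0) / 0.4667 = 2.0/0.4667 = 4.285 cmH2O·s/L.
C = Vt/(Pplat − PEEP) = 640.0 / (14.0 − 5) = 640.0/9.0 = 71.111 mL/cmH2O.
τ = R × C = 4.285 × 0.07111 L/cmH2O = 0.3047 s.
t = −τ·ln(1 − 0.98) = −0.3047·ln(0.02) = 1.192 s.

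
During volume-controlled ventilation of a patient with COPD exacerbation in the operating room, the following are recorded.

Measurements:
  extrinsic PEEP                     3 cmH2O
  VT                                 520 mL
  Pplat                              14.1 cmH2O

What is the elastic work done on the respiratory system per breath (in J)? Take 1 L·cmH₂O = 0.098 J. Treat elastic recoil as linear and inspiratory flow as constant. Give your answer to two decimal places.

0.28

Elastic work ≈ ½ × (Pplat − PEEP) × Vt = 0.5 × (14.1 − 3) × 0.520 L = 0.5 × 11.1 × 0.520 = 2.886 L·cmH2O.
× 0.098 J/(L·cmH2O) → 0.2828 J.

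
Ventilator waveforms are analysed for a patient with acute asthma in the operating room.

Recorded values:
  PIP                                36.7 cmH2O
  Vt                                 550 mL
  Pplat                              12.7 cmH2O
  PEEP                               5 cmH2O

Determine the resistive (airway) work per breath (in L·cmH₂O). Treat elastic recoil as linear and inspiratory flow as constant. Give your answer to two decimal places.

13.20

With constant inspiratory flow the resistive pressure is constant at PIP − Pplat = 36.7 − 12.7 = 24.0 cmH2O, so resistive work = 24.0 × 0.550 = 13.2 L·cmH2O.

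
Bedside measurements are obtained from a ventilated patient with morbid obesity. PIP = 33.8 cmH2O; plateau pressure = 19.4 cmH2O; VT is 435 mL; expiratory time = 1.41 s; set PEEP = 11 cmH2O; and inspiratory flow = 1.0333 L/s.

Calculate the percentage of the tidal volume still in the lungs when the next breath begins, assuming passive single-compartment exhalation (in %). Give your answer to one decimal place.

14.2

R = (PIP − Pplat)/V̇ = (33.8 − 19.4) / 1.0333 = 14.4/1.0333 = 13.936 cmH2O·s/L.
C = Vt/(Pplat − PEEP) = 435.0 / (19.4 − 11) = 435.0/8.4 = 51.786 mL/cmH2O.
τ = R × C = 13.936 × 0.05179 L/cmH2O = 0.7217 s.
Fraction remaining at end-expiration = e^(−Te/τ) = e^(−1.41/0.7217) = 0.1417 → 14.17%.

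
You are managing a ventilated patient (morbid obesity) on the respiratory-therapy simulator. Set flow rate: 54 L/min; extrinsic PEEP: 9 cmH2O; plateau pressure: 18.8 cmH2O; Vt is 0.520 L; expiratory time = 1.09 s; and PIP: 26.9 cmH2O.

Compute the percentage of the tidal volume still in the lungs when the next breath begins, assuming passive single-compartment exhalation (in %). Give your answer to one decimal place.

10.2

Flow: 54 L/min ÷ 60 = 0.9 L/s.
R = (PIP − Pplat)/V̇ = (26.9 − 18.8) / 0.9 = 8.1/0.9 = 9.0 cmH2O·s/L.
C = Vt/(Pplat − PEEP) = 520.0 / (18.8 − 9) = 520.0/9.8 = 53.061 mL/cmH2O.
τ = R × C = 9.0 × 0.05306 L/cmH2O = 0.4775 s.
Fraction remaining at end-expiration = e^(−Te/τ) = e^(−1.09/0.4775) = 0.102 → 10.2%.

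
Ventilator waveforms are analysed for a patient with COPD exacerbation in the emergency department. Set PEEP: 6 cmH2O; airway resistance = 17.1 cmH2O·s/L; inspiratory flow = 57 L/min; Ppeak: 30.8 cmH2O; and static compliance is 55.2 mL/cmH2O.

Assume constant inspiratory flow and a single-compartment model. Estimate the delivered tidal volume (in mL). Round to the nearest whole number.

472

Flow: 57 L/min ÷ 60 = 0.95 L/s.
Equation of motion (constant flow): PIP = Vt/C + R·V̇ + PEEP.
Vt/C = PIP − R·V̇ − PEEP = 30.8 − 16.245 − 6 = 8.555 cmH2O.
Vt = C × 8.555 = 55.2 × 8.555 = 472.24 mL.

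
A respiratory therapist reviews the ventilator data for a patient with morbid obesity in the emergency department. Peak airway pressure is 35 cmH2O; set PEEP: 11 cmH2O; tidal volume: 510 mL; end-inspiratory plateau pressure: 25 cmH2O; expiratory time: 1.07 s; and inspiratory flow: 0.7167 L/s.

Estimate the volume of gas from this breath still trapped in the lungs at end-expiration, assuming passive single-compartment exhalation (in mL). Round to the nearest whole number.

R = (PIP − Pplat)/V̇ = (35 − 25) / 0.7167 = 10.0/0.7167 = 13.953 cmH2O·s/L.
C = Vt/(Pplat − PEEP) = 510.0 / (25 − 11) = 510.0/14.0 = 36.429 mL/cmH2O.
τ = R × C = 13.953 × 0.03643 L/cmH2O = 0.5083 s.
Fraction remaining = e^(−Te/τ) = e^(−1.07/0.5083) = 0.1218.
Trapped volume = 510.0 × 0.1218 = 62.118 mL.

62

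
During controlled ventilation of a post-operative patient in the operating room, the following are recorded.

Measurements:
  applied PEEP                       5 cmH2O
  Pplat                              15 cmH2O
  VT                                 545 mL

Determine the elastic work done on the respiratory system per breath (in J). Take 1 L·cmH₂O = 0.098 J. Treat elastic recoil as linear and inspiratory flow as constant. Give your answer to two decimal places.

0.27

Elastic work ≈ ½ × (Pplat − PEEP) × Vt = 0.5 × (15 − 5) × 0.545 L = 0.5 × 10.0 × 0.545 = 2.725 L·cmH2O.
× 0.098 J/(L·cmH2O) → 0.2671 J.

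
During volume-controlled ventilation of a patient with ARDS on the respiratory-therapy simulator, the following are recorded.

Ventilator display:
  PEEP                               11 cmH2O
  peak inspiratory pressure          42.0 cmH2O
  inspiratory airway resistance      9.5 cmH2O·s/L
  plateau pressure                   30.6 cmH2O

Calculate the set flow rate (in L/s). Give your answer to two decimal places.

flow = (PIP − Pplat) / Raw = 11.4 / 9.5 = 1.2 L/s.

1.20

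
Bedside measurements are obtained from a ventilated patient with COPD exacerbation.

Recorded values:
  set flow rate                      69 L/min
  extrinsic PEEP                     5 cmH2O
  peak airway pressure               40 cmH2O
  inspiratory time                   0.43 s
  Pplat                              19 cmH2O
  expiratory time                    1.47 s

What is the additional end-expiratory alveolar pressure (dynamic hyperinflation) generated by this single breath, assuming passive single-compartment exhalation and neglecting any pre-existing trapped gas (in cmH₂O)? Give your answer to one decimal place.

Flow: 69 L/min ÷ 60 = 1.15 L/s.
Vt = flow × Ti = 1.15 L/s × 0.43 s × 1000 mL/L = 494.5 mL.
R = (PIP − Pplat)/V̇ = (40 − 19) / 1.15 = 21.0/1.15 = 18.261 cmH2O·s/L.
C = Vt/(Pplat − PEEP) = 494.5 / (19 − 5) = 494.5/14.0 = 35.321 mL/cmH2O.
τ = R × C = 18.261 × 0.03532 L/cmH2O = 0.645 s.
Fraction remaining = e^(−Te/τ) = e^(−1.47/0.645) = 0.1024; trapped volume = 494.5 × 0.1024 = 50.637 mL.
Additional alveolar pressure from trapping ≈ V_trapped / C = 50.637 / 35.321 = 1.434 cmH2O.

1.4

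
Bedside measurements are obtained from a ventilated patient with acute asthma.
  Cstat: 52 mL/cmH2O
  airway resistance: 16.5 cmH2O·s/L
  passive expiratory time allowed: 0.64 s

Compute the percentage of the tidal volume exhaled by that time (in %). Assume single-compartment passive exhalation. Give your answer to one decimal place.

52.6

τ = R × C = 16.5 × 52 mL/cmH2O = 16.5 × 0.052 L/cmH2O = 0.858 s.
Passive exhalation: V(t)/V₀ = e^(−t/τ) = e^(−0.64/0.858) = 0.4743.
Fraction exhaled = 1 − 0.4743 = 0.5257 → 52.57%.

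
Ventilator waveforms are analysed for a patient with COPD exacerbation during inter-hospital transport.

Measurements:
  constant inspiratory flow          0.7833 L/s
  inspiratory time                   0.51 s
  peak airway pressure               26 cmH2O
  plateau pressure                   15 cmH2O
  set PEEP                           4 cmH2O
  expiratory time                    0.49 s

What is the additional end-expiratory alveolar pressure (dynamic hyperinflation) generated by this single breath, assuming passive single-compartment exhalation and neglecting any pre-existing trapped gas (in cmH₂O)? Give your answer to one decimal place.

4.2

Vt = flow × Ti = 0.7833 L/s × 0.51 s × 1000 mL/L = 399.48 mL.
R = (PIP − Pplat)/V̇ = (26 − 15) / 0.7833 = 11.0/0.7833 = 14.043 cmH2O·s/L.
C = Vt/(Pplat − PEEP) = 399.48 / (15 − 4) = 399.48/11.0 = 36.316 mL/cmH2O.
τ = R × C = 14.043 × 0.03632 L/cmH2O = 0.51 s.
Fraction remaining = e^(−Te/τ) = e^(−0.49/0.51) = 0.3826; trapped volume = 399.48 × 0.3826 = 152.84 mL.
Additional alveolar pressure from trapping ≈ V_trapped / C = 152.84 / 36.316 = 4.209 cmH2O.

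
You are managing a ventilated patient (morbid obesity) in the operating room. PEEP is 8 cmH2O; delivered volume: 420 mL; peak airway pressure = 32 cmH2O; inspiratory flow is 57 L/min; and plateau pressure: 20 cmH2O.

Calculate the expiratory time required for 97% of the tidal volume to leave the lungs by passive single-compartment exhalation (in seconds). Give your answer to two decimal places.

Flow: 57 L/min ÷ 60 = 0.95 L/s.
R = (PIP − Pplat)/V̇ = (32 − 20) / 0.95 = 12.0/0.95 = 12.632 cmH2O·s/L.
C = Vt/(Pplat − PEEP) = 420.0 / (20 − 8) = 420.0/12.0 = 35.0 mL/cmH2O.
τ = R × C = 12.632 × 0.035 L/cmH2O = 0.4421 s.
t = −τ·ln(1 − 0.97) = −0.4421·ln(0.03) = 1.55 s.

1.55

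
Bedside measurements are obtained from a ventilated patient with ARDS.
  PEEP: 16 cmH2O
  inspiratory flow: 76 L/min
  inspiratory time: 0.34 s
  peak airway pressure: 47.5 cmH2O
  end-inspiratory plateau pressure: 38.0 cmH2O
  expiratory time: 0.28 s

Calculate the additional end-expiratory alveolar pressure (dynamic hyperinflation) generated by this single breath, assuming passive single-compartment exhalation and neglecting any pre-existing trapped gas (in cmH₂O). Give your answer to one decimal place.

Flow: 76 L/min ÷ 60 = 1.2667 L/s.
Vt = flow × Ti = 1.2667 L/s × 0.34 s × 1000 mL/L = 430.68 mL.
R = (PIP − Pplat)/V̇ = (47.5 − 38.0) / 1.2667 = 9.5/1.2667 = 7.5 cmH2O·s/L.
C = Vt/(Pplat − PEEP) = 430.68 / (38.0 − 16) = 430.68/22.0 = 19.576 mL/cmH2O.
τ = R × C = 7.5 × 0.01958 L/cmH2O = 0.1469 s.
Fraction remaining = e^(−Te/τ) = e^(−0.28/0.1469) = 0.1487; trapped volume = 430.68 × 0.1487 = 64.042 mL.
Additional alveolar pressure from trapping ≈ V_trapped / C = 64.042 / 19.576 = 3.271 cmH2O.

3.3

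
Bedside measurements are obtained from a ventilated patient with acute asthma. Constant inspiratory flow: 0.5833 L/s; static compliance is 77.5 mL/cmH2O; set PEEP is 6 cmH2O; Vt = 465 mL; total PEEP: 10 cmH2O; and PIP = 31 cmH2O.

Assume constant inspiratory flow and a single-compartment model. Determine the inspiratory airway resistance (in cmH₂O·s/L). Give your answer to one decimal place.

25.7

Total PEEP = 10 cmH2O (set 6 + intrinsic 4); this is the baseline alveolar pressure.
Equation of motion (constant flow): PIP = Vt/C + R·V̇ + PEEP.
R·V̇ = PIP − Vt/C − PEEP = 31 − 465/77.5 − 10 = 31 − 6.0 − 10 = 15.0 cmH2O.
R = 15.0 / 0.5833 = 25.716 cmH2O·s/L.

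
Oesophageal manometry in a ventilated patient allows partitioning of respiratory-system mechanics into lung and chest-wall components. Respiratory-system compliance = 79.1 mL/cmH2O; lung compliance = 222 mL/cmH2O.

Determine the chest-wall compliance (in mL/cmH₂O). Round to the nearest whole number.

1/Ccw = 1/Crs − 1/CL.
1/Ccw = 1/79.1 − 1/222 = 0.008138.
Ccw = 122.88 mL/cmH2O.

123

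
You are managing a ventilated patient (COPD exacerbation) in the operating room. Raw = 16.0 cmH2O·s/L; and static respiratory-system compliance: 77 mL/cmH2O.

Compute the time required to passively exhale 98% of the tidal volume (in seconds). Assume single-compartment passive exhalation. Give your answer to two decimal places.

4.82

τ = R × C = 16.0 × 77 mL/cmH2O = 16.0 × 0.077 L/cmH2O = 1.232 s.
Exhaled fraction f = 1 − e^(−t/τ) → t = −τ·ln(1 − f) = −1.232·ln(0.02) = 4.82 s.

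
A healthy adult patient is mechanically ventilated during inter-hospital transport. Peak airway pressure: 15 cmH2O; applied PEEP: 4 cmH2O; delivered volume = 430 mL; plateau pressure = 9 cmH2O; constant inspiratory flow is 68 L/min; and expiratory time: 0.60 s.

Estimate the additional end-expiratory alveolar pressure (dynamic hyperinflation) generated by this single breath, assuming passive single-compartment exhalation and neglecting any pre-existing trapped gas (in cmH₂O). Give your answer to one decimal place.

1.3

Flow: 68 L/min ÷ 60 = 1.1333 L/s.
R = (PIP − Pplat)/V̇ = (15 − 9) / 1.1333 = 6.0/1.1333 = 5.294 cmH2O·s/L.
C = Vt/(Pplat − PEEP) = 430.0 / (9 − 4) = 430.0/5.0 = 86.0 mL/cmH2O.
τ = R × C = 5.294 × 0.086 L/cmH2O = 0.4553 s.
Fraction remaining = e^(−Te/τ) = e^(−0.60/0.4553) = 0.2677; trapped volume = 430.0 × 0.2677 = 115.11 mL.
Additional alveolar pressure from trapping ≈ V_trapped / C = 115.11 / 86.0 = 1.338 cmH2O.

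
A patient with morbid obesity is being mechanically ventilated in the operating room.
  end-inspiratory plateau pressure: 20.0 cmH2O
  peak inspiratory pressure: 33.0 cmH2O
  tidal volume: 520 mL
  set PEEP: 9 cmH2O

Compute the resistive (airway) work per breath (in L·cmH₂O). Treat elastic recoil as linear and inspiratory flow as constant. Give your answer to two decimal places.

With constant inspiratory flow the resistive pressure is constant at PIP − Pplat = 33.0 − 20.0 = 13.0 cmH2O, so resistive work = 13.0 × 0.520 = 6.76 L·cmH2O.

6.76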